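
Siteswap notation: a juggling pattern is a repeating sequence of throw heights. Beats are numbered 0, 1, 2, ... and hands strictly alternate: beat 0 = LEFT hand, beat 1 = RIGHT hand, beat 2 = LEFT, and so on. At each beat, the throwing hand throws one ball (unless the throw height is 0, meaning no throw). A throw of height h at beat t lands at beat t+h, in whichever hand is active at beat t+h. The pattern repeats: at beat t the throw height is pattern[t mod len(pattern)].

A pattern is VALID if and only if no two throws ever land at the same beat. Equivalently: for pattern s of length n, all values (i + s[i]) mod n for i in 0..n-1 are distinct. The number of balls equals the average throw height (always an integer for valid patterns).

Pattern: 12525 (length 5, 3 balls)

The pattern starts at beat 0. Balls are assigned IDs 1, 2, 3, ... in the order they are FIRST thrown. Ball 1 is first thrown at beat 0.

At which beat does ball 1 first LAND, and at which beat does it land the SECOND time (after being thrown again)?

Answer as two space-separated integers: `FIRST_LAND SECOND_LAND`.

Beat 0 (L): throw ball1 h=1 -> lands@1:R; in-air after throw: [b1@1:R]
Beat 1 (R): throw ball1 h=2 -> lands@3:R; in-air after throw: [b1@3:R]
Beat 2 (L): throw ball2 h=5 -> lands@7:R; in-air after throw: [b1@3:R b2@7:R]
Beat 3 (R): throw ball1 h=2 -> lands@5:R; in-air after throw: [b1@5:R b2@7:R]
Ball 1: thrown@0 h=1 -> first land @1; rethrown@1 h=2 -> second land @3

Answer: 1 3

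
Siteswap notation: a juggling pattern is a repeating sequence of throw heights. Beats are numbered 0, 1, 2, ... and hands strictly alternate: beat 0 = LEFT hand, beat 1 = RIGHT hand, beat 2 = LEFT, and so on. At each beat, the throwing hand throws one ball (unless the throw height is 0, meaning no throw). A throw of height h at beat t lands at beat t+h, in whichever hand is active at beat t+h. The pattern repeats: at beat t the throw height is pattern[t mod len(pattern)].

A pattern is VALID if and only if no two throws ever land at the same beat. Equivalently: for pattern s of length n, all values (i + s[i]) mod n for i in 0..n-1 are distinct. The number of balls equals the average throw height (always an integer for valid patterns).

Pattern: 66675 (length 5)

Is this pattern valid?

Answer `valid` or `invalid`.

Answer: valid

Derivation:
i=0: (i + s[i]) mod n = (0 + 6) mod 5 = 1
i=1: (i + s[i]) mod n = (1 + 6) mod 5 = 2
i=2: (i + s[i]) mod n = (2 + 6) mod 5 = 3
i=3: (i + s[i]) mod n = (3 + 7) mod 5 = 0
i=4: (i + s[i]) mod n = (4 + 5) mod 5 = 4
Residues: [1, 2, 3, 0, 4], distinct: True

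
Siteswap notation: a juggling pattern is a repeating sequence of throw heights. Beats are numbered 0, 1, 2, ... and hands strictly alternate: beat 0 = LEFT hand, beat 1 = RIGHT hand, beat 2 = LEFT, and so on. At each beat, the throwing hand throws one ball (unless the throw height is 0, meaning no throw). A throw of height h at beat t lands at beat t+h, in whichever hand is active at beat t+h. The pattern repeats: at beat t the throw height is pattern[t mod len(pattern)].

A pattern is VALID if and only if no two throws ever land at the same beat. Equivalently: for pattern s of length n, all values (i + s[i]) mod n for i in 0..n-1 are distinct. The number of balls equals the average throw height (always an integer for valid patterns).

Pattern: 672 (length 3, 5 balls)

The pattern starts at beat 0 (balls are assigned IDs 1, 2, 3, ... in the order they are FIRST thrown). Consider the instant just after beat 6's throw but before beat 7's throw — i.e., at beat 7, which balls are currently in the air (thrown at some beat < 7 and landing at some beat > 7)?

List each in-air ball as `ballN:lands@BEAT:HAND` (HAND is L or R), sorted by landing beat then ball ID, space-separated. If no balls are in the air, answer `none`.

Beat 0 (L): throw ball1 h=6 -> lands@6:L; in-air after throw: [b1@6:L]
Beat 1 (R): throw ball2 h=7 -> lands@8:L; in-air after throw: [b1@6:L b2@8:L]
Beat 2 (L): throw ball3 h=2 -> lands@4:L; in-air after throw: [b3@4:L b1@6:L b2@8:L]
Beat 3 (R): throw ball4 h=6 -> lands@9:R; in-air after throw: [b3@4:L b1@6:L b2@8:L b4@9:R]
Beat 4 (L): throw ball3 h=7 -> lands@11:R; in-air after throw: [b1@6:L b2@8:L b4@9:R b3@11:R]
Beat 5 (R): throw ball5 h=2 -> lands@7:R; in-air after throw: [b1@6:L b5@7:R b2@8:L b4@9:R b3@11:R]
Beat 6 (L): throw ball1 h=6 -> lands@12:L; in-air after throw: [b5@7:R b2@8:L b4@9:R b3@11:R b1@12:L]
Beat 7 (R): throw ball5 h=7 -> lands@14:L; in-air after throw: [b2@8:L b4@9:R b3@11:R b1@12:L b5@14:L]

Answer: ball2:lands@8:L ball4:lands@9:R ball3:lands@11:R ball1:lands@12:L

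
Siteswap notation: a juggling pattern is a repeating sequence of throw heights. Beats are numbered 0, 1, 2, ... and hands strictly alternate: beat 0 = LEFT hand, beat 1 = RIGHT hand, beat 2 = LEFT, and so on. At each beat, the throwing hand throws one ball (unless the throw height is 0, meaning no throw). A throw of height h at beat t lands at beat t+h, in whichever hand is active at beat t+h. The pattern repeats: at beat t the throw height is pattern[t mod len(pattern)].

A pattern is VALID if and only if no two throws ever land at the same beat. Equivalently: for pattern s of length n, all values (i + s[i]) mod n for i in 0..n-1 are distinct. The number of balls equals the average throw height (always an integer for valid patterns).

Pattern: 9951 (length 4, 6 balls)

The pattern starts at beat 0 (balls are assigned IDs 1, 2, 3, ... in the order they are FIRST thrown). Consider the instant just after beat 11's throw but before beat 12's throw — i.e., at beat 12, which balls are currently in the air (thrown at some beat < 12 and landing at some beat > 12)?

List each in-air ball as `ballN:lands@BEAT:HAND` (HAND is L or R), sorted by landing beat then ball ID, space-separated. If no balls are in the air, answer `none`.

Answer: ball4:lands@13:R ball5:lands@14:L ball2:lands@15:R ball3:lands@17:R ball1:lands@18:L

Derivation:
Beat 0 (L): throw ball1 h=9 -> lands@9:R; in-air after throw: [b1@9:R]
Beat 1 (R): throw ball2 h=9 -> lands@10:L; in-air after throw: [b1@9:R b2@10:L]
Beat 2 (L): throw ball3 h=5 -> lands@7:R; in-air after throw: [b3@7:R b1@9:R b2@10:L]
Beat 3 (R): throw ball4 h=1 -> lands@4:L; in-air after throw: [b4@4:L b3@7:R b1@9:R b2@10:L]
Beat 4 (L): throw ball4 h=9 -> lands@13:R; in-air after throw: [b3@7:R b1@9:R b2@10:L b4@13:R]
Beat 5 (R): throw ball5 h=9 -> lands@14:L; in-air after throw: [b3@7:R b1@9:R b2@10:L b4@13:R b5@14:L]
Beat 6 (L): throw ball6 h=5 -> lands@11:R; in-air after throw: [b3@7:R b1@9:R b2@10:L b6@11:R b4@13:R b5@14:L]
Beat 7 (R): throw ball3 h=1 -> lands@8:L; in-air after throw: [b3@8:L b1@9:R b2@10:L b6@11:R b4@13:R b5@14:L]
Beat 8 (L): throw ball3 h=9 -> lands@17:R; in-air after throw: [b1@9:R b2@10:L b6@11:R b4@13:R b5@14:L b3@17:R]
Beat 9 (R): throw ball1 h=9 -> lands@18:L; in-air after throw: [b2@10:L b6@11:R b4@13:R b5@14:L b3@17:R b1@18:L]
Beat 10 (L): throw ball2 h=5 -> lands@15:R; in-air after throw: [b6@11:R b4@13:R b5@14:L b2@15:R b3@17:R b1@18:L]
Beat 11 (R): throw ball6 h=1 -> lands@12:L; in-air after throw: [b6@12:L b4@13:R b5@14:L b2@15:R b3@17:R b1@18:L]
Beat 12 (L): throw ball6 h=9 -> lands@21:R; in-air after throw: [b4@13:R b5@14:L b2@15:R b3@17:R b1@18:L b6@21:R]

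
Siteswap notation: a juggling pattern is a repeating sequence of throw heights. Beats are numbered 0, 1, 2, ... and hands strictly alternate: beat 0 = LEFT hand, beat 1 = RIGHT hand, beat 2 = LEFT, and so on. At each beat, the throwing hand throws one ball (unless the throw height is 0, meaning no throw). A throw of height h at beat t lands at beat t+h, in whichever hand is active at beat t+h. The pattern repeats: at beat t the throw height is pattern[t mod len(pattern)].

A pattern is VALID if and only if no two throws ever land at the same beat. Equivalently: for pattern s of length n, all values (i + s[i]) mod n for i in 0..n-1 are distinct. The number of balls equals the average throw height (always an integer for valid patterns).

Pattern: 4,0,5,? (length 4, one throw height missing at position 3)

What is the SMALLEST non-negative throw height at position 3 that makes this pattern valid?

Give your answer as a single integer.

Answer: 3

Derivation:
i=0: (0 + 4) mod 4 = 0
i=1: (1 + 0) mod 4 = 1
i=2: (2 + 5) mod 4 = 3
i=3: s[i]=? (unknown)
Known residues: [0, 1, 3]; need a permutation of 0..3, so missing residue r = 2
Need (3 + s) mod 4 = 2; smallest s = (2 - 3) mod 4 = 3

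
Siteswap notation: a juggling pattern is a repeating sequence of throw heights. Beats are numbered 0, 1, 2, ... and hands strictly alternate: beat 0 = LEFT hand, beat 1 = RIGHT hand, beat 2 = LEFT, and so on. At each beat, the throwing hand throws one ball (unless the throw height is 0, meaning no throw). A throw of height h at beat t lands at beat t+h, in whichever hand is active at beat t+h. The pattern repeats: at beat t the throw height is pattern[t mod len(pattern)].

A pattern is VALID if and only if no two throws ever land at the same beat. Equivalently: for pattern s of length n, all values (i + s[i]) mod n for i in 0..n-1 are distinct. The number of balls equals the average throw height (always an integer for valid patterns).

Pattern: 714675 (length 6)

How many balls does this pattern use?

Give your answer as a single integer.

Pattern = [7, 1, 4, 6, 7, 5], length n = 6
  position 0: throw height = 7, running sum = 7
  position 1: throw height = 1, running sum = 8
  position 2: throw height = 4, running sum = 12
  position 3: throw height = 6, running sum = 18
  position 4: throw height = 7, running sum = 25
  position 5: throw height = 5, running sum = 30
Total sum = 30; balls = sum / n = 30 / 6 = 5

Answer: 5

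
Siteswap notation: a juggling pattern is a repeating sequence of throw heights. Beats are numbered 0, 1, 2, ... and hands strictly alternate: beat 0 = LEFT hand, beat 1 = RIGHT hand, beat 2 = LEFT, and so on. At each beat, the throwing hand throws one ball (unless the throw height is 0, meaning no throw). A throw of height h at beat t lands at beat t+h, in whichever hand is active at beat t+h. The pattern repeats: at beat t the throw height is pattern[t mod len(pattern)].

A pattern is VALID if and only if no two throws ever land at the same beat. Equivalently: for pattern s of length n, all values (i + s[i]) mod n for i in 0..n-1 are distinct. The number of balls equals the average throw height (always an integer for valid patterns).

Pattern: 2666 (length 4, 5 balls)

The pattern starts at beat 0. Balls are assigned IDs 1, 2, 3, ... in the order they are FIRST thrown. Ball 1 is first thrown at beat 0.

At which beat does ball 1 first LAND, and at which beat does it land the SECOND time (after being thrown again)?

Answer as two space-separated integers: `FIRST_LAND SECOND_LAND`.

Beat 0 (L): throw ball1 h=2 -> lands@2:L; in-air after throw: [b1@2:L]
Beat 1 (R): throw ball2 h=6 -> lands@7:R; in-air after throw: [b1@2:L b2@7:R]
Beat 2 (L): throw ball1 h=6 -> lands@8:L; in-air after throw: [b2@7:R b1@8:L]
Beat 3 (R): throw ball3 h=6 -> lands@9:R; in-air after throw: [b2@7:R b1@8:L b3@9:R]
Beat 4 (L): throw ball4 h=2 -> lands@6:L; in-air after throw: [b4@6:L b2@7:R b1@8:L b3@9:R]
Beat 5 (R): throw ball5 h=6 -> lands@11:R; in-air after throw: [b4@6:L b2@7:R b1@8:L b3@9:R b5@11:R]
Beat 6 (L): throw ball4 h=6 -> lands@12:L; in-air after throw: [b2@7:R b1@8:L b3@9:R b5@11:R b4@12:L]
Beat 7 (R): throw ball2 h=6 -> lands@13:R; in-air after throw: [b1@8:L b3@9:R b5@11:R b4@12:L b2@13:R]
Beat 8 (L): throw ball1 h=2 -> lands@10:L; in-air after throw: [b3@9:R b1@10:L b5@11:R b4@12:L b2@13:R]
Ball 1: thrown@0 h=2 -> first land @2; rethrown@2 h=6 -> second land @8

Answer: 2 8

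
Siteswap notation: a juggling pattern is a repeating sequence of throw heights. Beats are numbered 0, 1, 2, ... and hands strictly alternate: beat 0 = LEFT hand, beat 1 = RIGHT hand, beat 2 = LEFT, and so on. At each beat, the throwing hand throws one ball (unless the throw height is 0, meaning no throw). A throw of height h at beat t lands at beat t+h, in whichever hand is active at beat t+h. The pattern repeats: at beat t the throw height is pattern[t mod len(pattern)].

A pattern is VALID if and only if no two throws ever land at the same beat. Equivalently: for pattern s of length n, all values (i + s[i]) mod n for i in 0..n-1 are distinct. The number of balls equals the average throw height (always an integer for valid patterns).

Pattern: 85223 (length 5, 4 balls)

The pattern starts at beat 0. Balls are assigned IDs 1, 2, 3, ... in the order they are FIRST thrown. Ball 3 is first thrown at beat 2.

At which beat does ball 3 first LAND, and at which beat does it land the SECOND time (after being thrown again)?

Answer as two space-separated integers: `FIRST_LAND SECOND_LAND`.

Beat 0 (L): throw ball1 h=8 -> lands@8:L; in-air after throw: [b1@8:L]
Beat 1 (R): throw ball2 h=5 -> lands@6:L; in-air after throw: [b2@6:L b1@8:L]
Beat 2 (L): throw ball3 h=2 -> lands@4:L; in-air after throw: [b3@4:L b2@6:L b1@8:L]
Beat 3 (R): throw ball4 h=2 -> lands@5:R; in-air after throw: [b3@4:L b4@5:R b2@6:L b1@8:L]
Beat 4 (L): throw ball3 h=3 -> lands@7:R; in-air after throw: [b4@5:R b2@6:L b3@7:R b1@8:L]
Beat 5 (R): throw ball4 h=8 -> lands@13:R; in-air after throw: [b2@6:L b3@7:R b1@8:L b4@13:R]
Beat 6 (L): throw ball2 h=5 -> lands@11:R; in-air after throw: [b3@7:R b1@8:L b2@11:R b4@13:R]
Beat 7 (R): throw ball3 h=2 -> lands@9:R; in-air after throw: [b1@8:L b3@9:R b2@11:R b4@13:R]
Ball 3: thrown@2 h=2 -> first land @4; rethrown@4 h=3 -> second land @7

Answer: 4 7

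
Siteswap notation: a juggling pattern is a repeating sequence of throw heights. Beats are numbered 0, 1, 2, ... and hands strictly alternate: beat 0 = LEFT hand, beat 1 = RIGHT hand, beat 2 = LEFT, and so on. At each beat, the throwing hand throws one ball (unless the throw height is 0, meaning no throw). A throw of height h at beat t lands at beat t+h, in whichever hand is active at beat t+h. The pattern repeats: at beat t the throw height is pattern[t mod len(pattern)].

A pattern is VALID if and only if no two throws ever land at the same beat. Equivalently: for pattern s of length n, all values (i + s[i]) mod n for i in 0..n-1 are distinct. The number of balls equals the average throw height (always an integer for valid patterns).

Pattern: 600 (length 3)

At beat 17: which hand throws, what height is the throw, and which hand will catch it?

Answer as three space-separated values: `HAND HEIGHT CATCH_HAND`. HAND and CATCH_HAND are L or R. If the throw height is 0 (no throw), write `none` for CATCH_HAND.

Answer: R 0 none

Derivation:
Beat 17: 17 mod 2 = 1, so hand = R
Throw height = pattern[17 mod 3] = pattern[2] = 0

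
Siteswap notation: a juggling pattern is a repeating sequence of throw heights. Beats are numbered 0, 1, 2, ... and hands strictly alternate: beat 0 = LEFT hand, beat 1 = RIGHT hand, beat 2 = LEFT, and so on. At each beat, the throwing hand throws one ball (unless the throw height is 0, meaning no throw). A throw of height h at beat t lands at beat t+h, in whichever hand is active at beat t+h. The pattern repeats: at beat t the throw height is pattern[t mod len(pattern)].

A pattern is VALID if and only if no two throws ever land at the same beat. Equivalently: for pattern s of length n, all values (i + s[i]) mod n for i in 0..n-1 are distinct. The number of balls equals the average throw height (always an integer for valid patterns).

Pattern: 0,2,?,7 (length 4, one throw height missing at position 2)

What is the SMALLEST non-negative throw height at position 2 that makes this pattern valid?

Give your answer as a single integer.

Answer: 3

Derivation:
i=0: (0 + 0) mod 4 = 0
i=1: (1 + 2) mod 4 = 3
i=2: s[i]=? (unknown)
i=3: (3 + 7) mod 4 = 2
Known residues: [0, 2, 3]; need a permutation of 0..3, so missing residue r = 1
Need (2 + s) mod 4 = 1; smallest s = (1 - 2) mod 4 = 3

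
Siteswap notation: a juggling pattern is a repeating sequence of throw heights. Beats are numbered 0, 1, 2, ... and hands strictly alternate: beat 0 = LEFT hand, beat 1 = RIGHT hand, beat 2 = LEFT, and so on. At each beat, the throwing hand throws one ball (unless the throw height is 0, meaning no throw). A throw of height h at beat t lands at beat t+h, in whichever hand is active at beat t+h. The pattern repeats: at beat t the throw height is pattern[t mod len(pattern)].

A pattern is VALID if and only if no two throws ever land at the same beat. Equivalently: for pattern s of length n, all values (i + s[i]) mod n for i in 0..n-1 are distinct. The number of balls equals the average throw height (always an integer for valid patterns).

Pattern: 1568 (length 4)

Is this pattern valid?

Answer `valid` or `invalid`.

Answer: valid

Derivation:
i=0: (i + s[i]) mod n = (0 + 1) mod 4 = 1
i=1: (i + s[i]) mod n = (1 + 5) mod 4 = 2
i=2: (i + s[i]) mod n = (2 + 6) mod 4 = 0
i=3: (i + s[i]) mod n = (3 + 8) mod 4 = 3
Residues: [1, 2, 0, 3], distinct: True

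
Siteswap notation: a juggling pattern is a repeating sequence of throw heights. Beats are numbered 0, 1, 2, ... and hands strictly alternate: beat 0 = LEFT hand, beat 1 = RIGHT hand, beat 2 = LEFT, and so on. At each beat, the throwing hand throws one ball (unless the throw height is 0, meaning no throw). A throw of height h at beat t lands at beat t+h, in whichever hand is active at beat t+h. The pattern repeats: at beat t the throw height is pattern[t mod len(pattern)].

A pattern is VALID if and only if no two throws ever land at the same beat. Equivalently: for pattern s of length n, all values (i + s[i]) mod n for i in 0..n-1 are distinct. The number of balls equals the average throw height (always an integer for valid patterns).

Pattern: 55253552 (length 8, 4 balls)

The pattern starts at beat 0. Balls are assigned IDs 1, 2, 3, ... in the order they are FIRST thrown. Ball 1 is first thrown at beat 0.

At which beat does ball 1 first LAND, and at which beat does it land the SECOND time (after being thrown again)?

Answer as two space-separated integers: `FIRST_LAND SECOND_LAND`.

Beat 0 (L): throw ball1 h=5 -> lands@5:R; in-air after throw: [b1@5:R]
Beat 1 (R): throw ball2 h=5 -> lands@6:L; in-air after throw: [b1@5:R b2@6:L]
Beat 2 (L): throw ball3 h=2 -> lands@4:L; in-air after throw: [b3@4:L b1@5:R b2@6:L]
Beat 3 (R): throw ball4 h=5 -> lands@8:L; in-air after throw: [b3@4:L b1@5:R b2@6:L b4@8:L]
Beat 4 (L): throw ball3 h=3 -> lands@7:R; in-air after throw: [b1@5:R b2@6:L b3@7:R b4@8:L]
Beat 5 (R): throw ball1 h=5 -> lands@10:L; in-air after throw: [b2@6:L b3@7:R b4@8:L b1@10:L]
Beat 6 (L): throw ball2 h=5 -> lands@11:R; in-air after throw: [b3@7:R b4@8:L b1@10:L b2@11:R]
Beat 7 (R): throw ball3 h=2 -> lands@9:R; in-air after throw: [b4@8:L b3@9:R b1@10:L b2@11:R]
Beat 8 (L): throw ball4 h=5 -> lands@13:R; in-air after throw: [b3@9:R b1@10:L b2@11:R b4@13:R]
Beat 9 (R): throw ball3 h=5 -> lands@14:L; in-air after throw: [b1@10:L b2@11:R b4@13:R b3@14:L]
Beat 10 (L): throw ball1 h=2 -> lands@12:L; in-air after throw: [b2@11:R b1@12:L b4@13:R b3@14:L]
Ball 1: thrown@0 h=5 -> first land @5; rethrown@5 h=5 -> second land @10

Answer: 5 10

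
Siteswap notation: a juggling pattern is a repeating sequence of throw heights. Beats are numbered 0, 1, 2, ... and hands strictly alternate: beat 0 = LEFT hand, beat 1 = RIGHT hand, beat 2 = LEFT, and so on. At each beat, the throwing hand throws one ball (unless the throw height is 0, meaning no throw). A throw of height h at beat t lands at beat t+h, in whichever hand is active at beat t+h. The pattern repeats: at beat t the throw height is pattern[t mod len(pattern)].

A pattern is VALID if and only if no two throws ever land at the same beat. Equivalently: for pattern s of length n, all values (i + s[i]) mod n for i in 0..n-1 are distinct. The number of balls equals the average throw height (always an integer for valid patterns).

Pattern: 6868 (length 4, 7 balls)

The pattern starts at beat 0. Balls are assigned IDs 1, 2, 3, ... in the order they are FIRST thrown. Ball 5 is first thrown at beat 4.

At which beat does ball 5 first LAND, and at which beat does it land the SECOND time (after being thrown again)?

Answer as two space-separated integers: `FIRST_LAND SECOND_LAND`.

Answer: 10 16

Derivation:
Beat 0 (L): throw ball1 h=6 -> lands@6:L; in-air after throw: [b1@6:L]
Beat 1 (R): throw ball2 h=8 -> lands@9:R; in-air after throw: [b1@6:L b2@9:R]
Beat 2 (L): throw ball3 h=6 -> lands@8:L; in-air after throw: [b1@6:L b3@8:L b2@9:R]
Beat 3 (R): throw ball4 h=8 -> lands@11:R; in-air after throw: [b1@6:L b3@8:L b2@9:R b4@11:R]
Beat 4 (L): throw ball5 h=6 -> lands@10:L; in-air after throw: [b1@6:L b3@8:L b2@9:R b5@10:L b4@11:R]
Beat 5 (R): throw ball6 h=8 -> lands@13:R; in-air after throw: [b1@6:L b3@8:L b2@9:R b5@10:L b4@11:R b6@13:R]
Beat 6 (L): throw ball1 h=6 -> lands@12:L; in-air after throw: [b3@8:L b2@9:R b5@10:L b4@11:R b1@12:L b6@13:R]
Beat 7 (R): throw ball7 h=8 -> lands@15:R; in-air after throw: [b3@8:L b2@9:R b5@10:L b4@11:R b1@12:L b6@13:R b7@15:R]
Beat 8 (L): throw ball3 h=6 -> lands@14:L; in-air after throw: [b2@9:R b5@10:L b4@11:R b1@12:L b6@13:R b3@14:L b7@15:R]
Beat 9 (R): throw ball2 h=8 -> lands@17:R; in-air after throw: [b5@10:L b4@11:R b1@12:L b6@13:R b3@14:L b7@15:R b2@17:R]
Beat 10 (L): throw ball5 h=6 -> lands@16:L; in-air after throw: [b4@11:R b1@12:L b6@13:R b3@14:L b7@15:R b5@16:L b2@17:R]
Beat 11 (R): throw ball4 h=8 -> lands@19:R; in-air after throw: [b1@12:L b6@13:R b3@14:L b7@15:R b5@16:L b2@17:R b4@19:R]
Beat 12 (L): throw ball1 h=6 -> lands@18:L; in-air after throw: [b6@13:R b3@14:L b7@15:R b5@16:L b2@17:R b1@18:L b4@19:R]
Beat 13 (R): throw ball6 h=8 -> lands@21:R; in-air after throw: [b3@14:L b7@15:R b5@16:L b2@17:R b1@18:L b4@19:R b6@21:R]
Beat 14 (L): throw ball3 h=6 -> lands@20:L; in-air after throw: [b7@15:R b5@16:L b2@17:R b1@18:L b4@19:R b3@20:L b6@21:R]
Beat 15 (R): throw ball7 h=8 -> lands@23:R; in-air after throw: [b5@16:L b2@17:R b1@18:L b4@19:R b3@20:L b6@21:R b7@23:R]
Beat 16 (L): throw ball5 h=6 -> lands@22:L; in-air after throw: [b2@17:R b1@18:L b4@19:R b3@20:L b6@21:R b5@22:L b7@23:R]
Ball 5: thrown@4 h=6 -> first land @10; rethrown@10 h=6 -> second land @16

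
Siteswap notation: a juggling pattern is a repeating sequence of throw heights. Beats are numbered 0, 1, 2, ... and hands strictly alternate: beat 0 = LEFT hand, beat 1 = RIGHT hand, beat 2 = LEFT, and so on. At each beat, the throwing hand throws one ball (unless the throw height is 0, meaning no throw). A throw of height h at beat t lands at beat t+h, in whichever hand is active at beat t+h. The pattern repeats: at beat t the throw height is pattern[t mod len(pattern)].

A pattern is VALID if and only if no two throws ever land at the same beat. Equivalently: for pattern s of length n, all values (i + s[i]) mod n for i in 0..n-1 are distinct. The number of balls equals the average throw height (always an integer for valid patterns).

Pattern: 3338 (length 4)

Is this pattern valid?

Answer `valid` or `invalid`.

Answer: invalid

Derivation:
i=0: (i + s[i]) mod n = (0 + 3) mod 4 = 3
i=1: (i + s[i]) mod n = (1 + 3) mod 4 = 0
i=2: (i + s[i]) mod n = (2 + 3) mod 4 = 1
i=3: (i + s[i]) mod n = (3 + 8) mod 4 = 3
Residues: [3, 0, 1, 3], distinct: False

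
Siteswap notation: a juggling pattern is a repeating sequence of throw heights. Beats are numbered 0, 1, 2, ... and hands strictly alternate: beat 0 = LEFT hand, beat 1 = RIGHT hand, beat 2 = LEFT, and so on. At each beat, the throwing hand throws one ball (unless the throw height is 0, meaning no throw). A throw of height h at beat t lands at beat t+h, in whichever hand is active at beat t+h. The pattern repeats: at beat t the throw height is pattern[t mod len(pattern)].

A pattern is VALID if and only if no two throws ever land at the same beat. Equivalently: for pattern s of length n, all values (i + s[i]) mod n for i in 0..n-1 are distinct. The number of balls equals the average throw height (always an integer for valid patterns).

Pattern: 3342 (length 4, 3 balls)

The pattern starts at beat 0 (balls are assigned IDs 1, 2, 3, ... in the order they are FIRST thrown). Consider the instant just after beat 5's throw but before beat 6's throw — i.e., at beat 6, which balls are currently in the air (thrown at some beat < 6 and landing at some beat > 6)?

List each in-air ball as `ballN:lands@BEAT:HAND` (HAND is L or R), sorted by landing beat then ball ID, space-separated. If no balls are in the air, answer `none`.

Beat 0 (L): throw ball1 h=3 -> lands@3:R; in-air after throw: [b1@3:R]
Beat 1 (R): throw ball2 h=3 -> lands@4:L; in-air after throw: [b1@3:R b2@4:L]
Beat 2 (L): throw ball3 h=4 -> lands@6:L; in-air after throw: [b1@3:R b2@4:L b3@6:L]
Beat 3 (R): throw ball1 h=2 -> lands@5:R; in-air after throw: [b2@4:L b1@5:R b3@6:L]
Beat 4 (L): throw ball2 h=3 -> lands@7:R; in-air after throw: [b1@5:R b3@6:L b2@7:R]
Beat 5 (R): throw ball1 h=3 -> lands@8:L; in-air after throw: [b3@6:L b2@7:R b1@8:L]
Beat 6 (L): throw ball3 h=4 -> lands@10:L; in-air after throw: [b2@7:R b1@8:L b3@10:L]

Answer: ball2:lands@7:R ball1:lands@8:L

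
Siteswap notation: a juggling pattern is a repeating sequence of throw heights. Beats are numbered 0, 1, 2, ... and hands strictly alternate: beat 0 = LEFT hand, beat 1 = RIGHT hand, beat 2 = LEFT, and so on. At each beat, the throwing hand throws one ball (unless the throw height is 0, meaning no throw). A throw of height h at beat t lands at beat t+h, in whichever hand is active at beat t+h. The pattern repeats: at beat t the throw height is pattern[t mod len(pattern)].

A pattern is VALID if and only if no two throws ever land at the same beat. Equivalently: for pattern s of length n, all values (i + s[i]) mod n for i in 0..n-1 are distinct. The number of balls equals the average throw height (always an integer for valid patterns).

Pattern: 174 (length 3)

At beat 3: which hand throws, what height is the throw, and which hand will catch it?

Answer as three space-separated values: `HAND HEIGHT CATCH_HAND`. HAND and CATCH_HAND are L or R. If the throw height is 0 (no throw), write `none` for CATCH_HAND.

Answer: R 1 L

Derivation:
Beat 3: 3 mod 2 = 1, so hand = R
Throw height = pattern[3 mod 3] = pattern[0] = 1
Lands at beat 3+1=4, 4 mod 2 = 0, so catch hand = L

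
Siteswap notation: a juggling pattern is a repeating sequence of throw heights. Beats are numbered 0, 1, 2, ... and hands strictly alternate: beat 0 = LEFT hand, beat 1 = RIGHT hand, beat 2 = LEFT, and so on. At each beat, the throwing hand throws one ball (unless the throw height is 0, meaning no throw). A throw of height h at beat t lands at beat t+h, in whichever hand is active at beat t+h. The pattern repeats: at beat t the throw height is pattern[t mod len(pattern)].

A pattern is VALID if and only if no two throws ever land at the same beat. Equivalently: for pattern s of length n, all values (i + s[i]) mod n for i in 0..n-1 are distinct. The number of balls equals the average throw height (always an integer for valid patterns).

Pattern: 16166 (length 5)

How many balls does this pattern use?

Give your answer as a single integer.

Pattern = [1, 6, 1, 6, 6], length n = 5
  position 0: throw height = 1, running sum = 1
  position 1: throw height = 6, running sum = 7
  position 2: throw height = 1, running sum = 8
  position 3: throw height = 6, running sum = 14
  position 4: throw height = 6, running sum = 20
Total sum = 20; balls = sum / n = 20 / 5 = 4

Answer: 4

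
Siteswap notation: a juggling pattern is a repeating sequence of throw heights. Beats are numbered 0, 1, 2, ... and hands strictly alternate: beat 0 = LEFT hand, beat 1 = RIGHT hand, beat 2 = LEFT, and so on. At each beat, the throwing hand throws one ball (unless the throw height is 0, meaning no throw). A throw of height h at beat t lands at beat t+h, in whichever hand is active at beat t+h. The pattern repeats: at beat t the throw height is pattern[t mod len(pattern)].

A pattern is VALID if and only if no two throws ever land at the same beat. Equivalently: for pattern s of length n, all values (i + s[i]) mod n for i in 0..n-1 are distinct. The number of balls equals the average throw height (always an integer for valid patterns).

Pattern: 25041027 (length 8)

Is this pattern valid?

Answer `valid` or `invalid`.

Answer: invalid

Derivation:
i=0: (i + s[i]) mod n = (0 + 2) mod 8 = 2
i=1: (i + s[i]) mod n = (1 + 5) mod 8 = 6
i=2: (i + s[i]) mod n = (2 + 0) mod 8 = 2
i=3: (i + s[i]) mod n = (3 + 4) mod 8 = 7
i=4: (i + s[i]) mod n = (4 + 1) mod 8 = 5
i=5: (i + s[i]) mod n = (5 + 0) mod 8 = 5
i=6: (i + s[i]) mod n = (6 + 2) mod 8 = 0
i=7: (i + s[i]) mod n = (7 + 7) mod 8 = 6
Residues: [2, 6, 2, 7, 5, 5, 0, 6], distinct: False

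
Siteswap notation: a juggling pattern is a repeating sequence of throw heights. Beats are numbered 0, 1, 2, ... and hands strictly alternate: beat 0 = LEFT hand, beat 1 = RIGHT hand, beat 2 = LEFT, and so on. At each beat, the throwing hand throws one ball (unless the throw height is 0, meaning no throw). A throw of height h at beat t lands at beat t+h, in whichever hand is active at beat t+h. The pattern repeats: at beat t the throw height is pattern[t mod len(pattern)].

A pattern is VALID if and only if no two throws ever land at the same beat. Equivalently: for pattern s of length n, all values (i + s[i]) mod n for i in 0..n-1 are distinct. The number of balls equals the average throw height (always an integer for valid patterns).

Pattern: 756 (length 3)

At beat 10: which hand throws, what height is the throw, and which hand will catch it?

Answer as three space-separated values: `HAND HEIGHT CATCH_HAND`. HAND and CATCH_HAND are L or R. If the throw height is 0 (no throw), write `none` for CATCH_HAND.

Beat 10: 10 mod 2 = 0, so hand = L
Throw height = pattern[10 mod 3] = pattern[1] = 5
Lands at beat 10+5=15, 15 mod 2 = 1, so catch hand = R

Answer: L 5 R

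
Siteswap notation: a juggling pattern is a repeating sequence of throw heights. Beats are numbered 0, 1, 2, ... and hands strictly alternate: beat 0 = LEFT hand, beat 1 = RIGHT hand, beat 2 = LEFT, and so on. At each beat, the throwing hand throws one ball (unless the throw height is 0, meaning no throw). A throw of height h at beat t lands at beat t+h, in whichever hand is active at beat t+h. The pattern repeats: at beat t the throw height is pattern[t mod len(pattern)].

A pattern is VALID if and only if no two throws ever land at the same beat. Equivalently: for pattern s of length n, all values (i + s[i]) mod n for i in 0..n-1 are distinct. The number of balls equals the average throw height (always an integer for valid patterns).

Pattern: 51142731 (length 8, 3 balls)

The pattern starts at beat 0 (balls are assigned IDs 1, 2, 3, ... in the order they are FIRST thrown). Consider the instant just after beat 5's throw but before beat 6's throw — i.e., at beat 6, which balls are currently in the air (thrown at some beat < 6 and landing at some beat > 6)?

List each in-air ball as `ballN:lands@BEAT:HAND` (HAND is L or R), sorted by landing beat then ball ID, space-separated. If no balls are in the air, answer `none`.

Beat 0 (L): throw ball1 h=5 -> lands@5:R; in-air after throw: [b1@5:R]
Beat 1 (R): throw ball2 h=1 -> lands@2:L; in-air after throw: [b2@2:L b1@5:R]
Beat 2 (L): throw ball2 h=1 -> lands@3:R; in-air after throw: [b2@3:R b1@5:R]
Beat 3 (R): throw ball2 h=4 -> lands@7:R; in-air after throw: [b1@5:R b2@7:R]
Beat 4 (L): throw ball3 h=2 -> lands@6:L; in-air after throw: [b1@5:R b3@6:L b2@7:R]
Beat 5 (R): throw ball1 h=7 -> lands@12:L; in-air after throw: [b3@6:L b2@7:R b1@12:L]
Beat 6 (L): throw ball3 h=3 -> lands@9:R; in-air after throw: [b2@7:R b3@9:R b1@12:L]

Answer: ball2:lands@7:R ball1:lands@12:L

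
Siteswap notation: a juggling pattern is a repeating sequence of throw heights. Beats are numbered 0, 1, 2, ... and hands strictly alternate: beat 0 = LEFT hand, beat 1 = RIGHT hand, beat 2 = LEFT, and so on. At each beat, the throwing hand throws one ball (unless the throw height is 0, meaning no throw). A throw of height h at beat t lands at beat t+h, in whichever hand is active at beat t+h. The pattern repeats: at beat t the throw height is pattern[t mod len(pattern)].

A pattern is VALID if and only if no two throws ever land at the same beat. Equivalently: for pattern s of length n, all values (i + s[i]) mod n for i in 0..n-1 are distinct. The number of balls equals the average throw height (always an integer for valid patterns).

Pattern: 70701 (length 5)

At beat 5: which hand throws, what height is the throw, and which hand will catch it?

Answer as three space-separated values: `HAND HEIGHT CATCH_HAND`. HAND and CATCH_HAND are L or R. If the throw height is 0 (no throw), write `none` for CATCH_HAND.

Answer: R 7 L

Derivation:
Beat 5: 5 mod 2 = 1, so hand = R
Throw height = pattern[5 mod 5] = pattern[0] = 7
Lands at beat 5+7=12, 12 mod 2 = 0, so catch hand = L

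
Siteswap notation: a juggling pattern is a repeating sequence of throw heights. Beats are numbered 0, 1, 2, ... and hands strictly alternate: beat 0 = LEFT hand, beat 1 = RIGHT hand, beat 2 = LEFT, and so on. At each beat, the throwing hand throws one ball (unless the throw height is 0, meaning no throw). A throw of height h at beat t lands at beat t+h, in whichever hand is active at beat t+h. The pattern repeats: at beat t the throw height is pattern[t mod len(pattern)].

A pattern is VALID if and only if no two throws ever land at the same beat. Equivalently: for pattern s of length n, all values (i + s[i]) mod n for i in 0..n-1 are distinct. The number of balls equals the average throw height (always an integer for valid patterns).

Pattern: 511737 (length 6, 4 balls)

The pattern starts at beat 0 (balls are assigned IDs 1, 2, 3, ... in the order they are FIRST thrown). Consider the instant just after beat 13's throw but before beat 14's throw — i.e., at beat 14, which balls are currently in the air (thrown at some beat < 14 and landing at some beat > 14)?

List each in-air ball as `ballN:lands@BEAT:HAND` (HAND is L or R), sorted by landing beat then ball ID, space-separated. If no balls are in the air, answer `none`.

Answer: ball3:lands@16:L ball1:lands@17:R ball4:lands@18:L

Derivation:
Beat 0 (L): throw ball1 h=5 -> lands@5:R; in-air after throw: [b1@5:R]
Beat 1 (R): throw ball2 h=1 -> lands@2:L; in-air after throw: [b2@2:L b1@5:R]
Beat 2 (L): throw ball2 h=1 -> lands@3:R; in-air after throw: [b2@3:R b1@5:R]
Beat 3 (R): throw ball2 h=7 -> lands@10:L; in-air after throw: [b1@5:R b2@10:L]
Beat 4 (L): throw ball3 h=3 -> lands@7:R; in-air after throw: [b1@5:R b3@7:R b2@10:L]
Beat 5 (R): throw ball1 h=7 -> lands@12:L; in-air after throw: [b3@7:R b2@10:L b1@12:L]
Beat 6 (L): throw ball4 h=5 -> lands@11:R; in-air after throw: [b3@7:R b2@10:L b4@11:R b1@12:L]
Beat 7 (R): throw ball3 h=1 -> lands@8:L; in-air after throw: [b3@8:L b2@10:L b4@11:R b1@12:L]
Beat 8 (L): throw ball3 h=1 -> lands@9:R; in-air after throw: [b3@9:R b2@10:L b4@11:R b1@12:L]
Beat 9 (R): throw ball3 h=7 -> lands@16:L; in-air after throw: [b2@10:L b4@11:R b1@12:L b3@16:L]
Beat 10 (L): throw ball2 h=3 -> lands@13:R; in-air after throw: [b4@11:R b1@12:L b2@13:R b3@16:L]
Beat 11 (R): throw ball4 h=7 -> lands@18:L; in-air after throw: [b1@12:L b2@13:R b3@16:L b4@18:L]
Beat 12 (L): throw ball1 h=5 -> lands@17:R; in-air after throw: [b2@13:R b3@16:L b1@17:R b4@18:L]
Beat 13 (R): throw ball2 h=1 -> lands@14:L; in-air after throw: [b2@14:L b3@16:L b1@17:R b4@18:L]
Beat 14 (L): throw ball2 h=1 -> lands@15:R; in-air after throw: [b2@15:R b3@16:L b1@17:R b4@18:L]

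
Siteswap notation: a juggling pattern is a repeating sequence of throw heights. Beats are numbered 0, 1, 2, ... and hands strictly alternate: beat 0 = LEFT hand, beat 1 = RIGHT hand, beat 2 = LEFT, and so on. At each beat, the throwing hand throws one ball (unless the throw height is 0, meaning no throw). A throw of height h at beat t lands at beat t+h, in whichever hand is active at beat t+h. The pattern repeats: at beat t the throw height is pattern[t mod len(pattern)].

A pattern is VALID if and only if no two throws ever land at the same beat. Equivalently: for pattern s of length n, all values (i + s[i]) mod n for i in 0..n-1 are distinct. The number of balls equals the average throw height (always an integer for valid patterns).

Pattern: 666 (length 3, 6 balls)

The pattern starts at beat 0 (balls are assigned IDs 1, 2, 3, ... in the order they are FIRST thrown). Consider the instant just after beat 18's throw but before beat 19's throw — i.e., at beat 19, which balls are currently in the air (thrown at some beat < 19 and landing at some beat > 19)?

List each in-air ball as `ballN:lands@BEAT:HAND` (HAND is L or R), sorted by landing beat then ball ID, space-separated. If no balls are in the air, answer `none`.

Answer: ball3:lands@20:L ball4:lands@21:R ball5:lands@22:L ball6:lands@23:R ball1:lands@24:L

Derivation:
Beat 0 (L): throw ball1 h=6 -> lands@6:L; in-air after throw: [b1@6:L]
Beat 1 (R): throw ball2 h=6 -> lands@7:R; in-air after throw: [b1@6:L b2@7:R]
Beat 2 (L): throw ball3 h=6 -> lands@8:L; in-air after throw: [b1@6:L b2@7:R b3@8:L]
Beat 3 (R): throw ball4 h=6 -> lands@9:R; in-air after throw: [b1@6:L b2@7:R b3@8:L b4@9:R]
Beat 4 (L): throw ball5 h=6 -> lands@10:L; in-air after throw: [b1@6:L b2@7:R b3@8:L b4@9:R b5@10:L]
Beat 5 (R): throw ball6 h=6 -> lands@11:R; in-air after throw: [b1@6:L b2@7:R b3@8:L b4@9:R b5@10:L b6@11:R]
Beat 6 (L): throw ball1 h=6 -> lands@12:L; in-air after throw: [b2@7:R b3@8:L b4@9:R b5@10:L b6@11:R b1@12:L]
Beat 7 (R): throw ball2 h=6 -> lands@13:R; in-air after throw: [b3@8:L b4@9:R b5@10:L b6@11:R b1@12:L b2@13:R]
Beat 8 (L): throw ball3 h=6 -> lands@14:L; in-air after throw: [b4@9:R b5@10:L b6@11:R b1@12:L b2@13:R b3@14:L]
Beat 9 (R): throw ball4 h=6 -> lands@15:R; in-air after throw: [b5@10:L b6@11:R b1@12:L b2@13:R b3@14:L b4@15:R]
Beat 10 (L): throw ball5 h=6 -> lands@16:L; in-air after throw: [b6@11:R b1@12:L b2@13:R b3@14:L b4@15:R b5@16:L]
Beat 11 (R): throw ball6 h=6 -> lands@17:R; in-air after throw: [b1@12:L b2@13:R b3@14:L b4@15:R b5@16:L b6@17:R]
Beat 12 (L): throw ball1 h=6 -> lands@18:L; in-air after throw: [b2@13:R b3@14:L b4@15:R b5@16:L b6@17:R b1@18:L]
Beat 13 (R): throw ball2 h=6 -> lands@19:R; in-air after throw: [b3@14:L b4@15:R b5@16:L b6@17:R b1@18:L b2@19:R]
Beat 14 (L): throw ball3 h=6 -> lands@20:L; in-air after throw: [b4@15:R b5@16:L b6@17:R b1@18:L b2@19:R b3@20:L]
Beat 15 (R): throw ball4 h=6 -> lands@21:R; in-air after throw: [b5@16:L b6@17:R b1@18:L b2@19:R b3@20:L b4@21:R]
Beat 16 (L): throw ball5 h=6 -> lands@22:L; in-air after throw: [b6@17:R b1@18:L b2@19:R b3@20:L b4@21:R b5@22:L]
Beat 17 (R): throw ball6 h=6 -> lands@23:R; in-air after throw: [b1@18:L b2@19:R b3@20:L b4@21:R b5@22:L b6@23:R]
Beat 18 (L): throw ball1 h=6 -> lands@24:L; in-air after throw: [b2@19:R b3@20:L b4@21:R b5@22:L b6@23:R b1@24:L]
Beat 19 (R): throw ball2 h=6 -> lands@25:R; in-air after throw: [b3@20:L b4@21:R b5@22:L b6@23:R b1@24:L b2@25:R]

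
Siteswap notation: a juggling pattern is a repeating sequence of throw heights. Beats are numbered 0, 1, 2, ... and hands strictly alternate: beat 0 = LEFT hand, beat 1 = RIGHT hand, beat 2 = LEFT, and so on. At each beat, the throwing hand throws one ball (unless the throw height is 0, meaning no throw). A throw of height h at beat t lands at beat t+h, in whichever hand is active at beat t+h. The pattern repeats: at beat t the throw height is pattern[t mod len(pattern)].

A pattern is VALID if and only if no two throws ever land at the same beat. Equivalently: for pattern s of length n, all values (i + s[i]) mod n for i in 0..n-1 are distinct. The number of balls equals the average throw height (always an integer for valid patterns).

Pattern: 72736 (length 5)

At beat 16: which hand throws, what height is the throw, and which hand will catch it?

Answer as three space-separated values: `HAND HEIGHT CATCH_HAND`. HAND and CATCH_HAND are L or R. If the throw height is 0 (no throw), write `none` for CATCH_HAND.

Beat 16: 16 mod 2 = 0, so hand = L
Throw height = pattern[16 mod 5] = pattern[1] = 2
Lands at beat 16+2=18, 18 mod 2 = 0, so catch hand = L

Answer: L 2 L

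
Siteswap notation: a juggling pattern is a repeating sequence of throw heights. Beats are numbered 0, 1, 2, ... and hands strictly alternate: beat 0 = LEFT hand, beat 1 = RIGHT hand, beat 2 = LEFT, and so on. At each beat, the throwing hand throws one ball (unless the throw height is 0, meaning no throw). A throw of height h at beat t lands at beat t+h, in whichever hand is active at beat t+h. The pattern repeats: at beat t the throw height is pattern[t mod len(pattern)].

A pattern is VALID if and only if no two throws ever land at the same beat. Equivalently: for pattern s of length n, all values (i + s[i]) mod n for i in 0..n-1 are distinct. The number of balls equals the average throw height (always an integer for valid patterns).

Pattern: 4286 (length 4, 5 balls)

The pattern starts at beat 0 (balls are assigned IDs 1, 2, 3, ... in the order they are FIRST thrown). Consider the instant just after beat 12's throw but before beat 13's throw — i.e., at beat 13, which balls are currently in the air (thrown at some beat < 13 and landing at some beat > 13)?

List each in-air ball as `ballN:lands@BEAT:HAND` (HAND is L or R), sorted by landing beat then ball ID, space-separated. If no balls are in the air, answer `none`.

Answer: ball5:lands@14:L ball1:lands@16:L ball2:lands@17:R ball3:lands@18:L

Derivation:
Beat 0 (L): throw ball1 h=4 -> lands@4:L; in-air after throw: [b1@4:L]
Beat 1 (R): throw ball2 h=2 -> lands@3:R; in-air after throw: [b2@3:R b1@4:L]
Beat 2 (L): throw ball3 h=8 -> lands@10:L; in-air after throw: [b2@3:R b1@4:L b3@10:L]
Beat 3 (R): throw ball2 h=6 -> lands@9:R; in-air after throw: [b1@4:L b2@9:R b3@10:L]
Beat 4 (L): throw ball1 h=4 -> lands@8:L; in-air after throw: [b1@8:L b2@9:R b3@10:L]
Beat 5 (R): throw ball4 h=2 -> lands@7:R; in-air after throw: [b4@7:R b1@8:L b2@9:R b3@10:L]
Beat 6 (L): throw ball5 h=8 -> lands@14:L; in-air after throw: [b4@7:R b1@8:L b2@9:R b3@10:L b5@14:L]
Beat 7 (R): throw ball4 h=6 -> lands@13:R; in-air after throw: [b1@8:L b2@9:R b3@10:L b4@13:R b5@14:L]
Beat 8 (L): throw ball1 h=4 -> lands@12:L; in-air after throw: [b2@9:R b3@10:L b1@12:L b4@13:R b5@14:L]
Beat 9 (R): throw ball2 h=2 -> lands@11:R; in-air after throw: [b3@10:L b2@11:R b1@12:L b4@13:R b5@14:L]
Beat 10 (L): throw ball3 h=8 -> lands@18:L; in-air after throw: [b2@11:R b1@12:L b4@13:R b5@14:L b3@18:L]
Beat 11 (R): throw ball2 h=6 -> lands@17:R; in-air after throw: [b1@12:L b4@13:R b5@14:L b2@17:R b3@18:L]
Beat 12 (L): throw ball1 h=4 -> lands@16:L; in-air after throw: [b4@13:R b5@14:L b1@16:L b2@17:R b3@18:L]
Beat 13 (R): throw ball4 h=2 -> lands@15:R; in-air after throw: [b5@14:L b4@15:R b1@16:L b2@17:R b3@18:L]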